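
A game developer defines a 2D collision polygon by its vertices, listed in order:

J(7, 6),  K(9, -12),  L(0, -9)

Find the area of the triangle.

78

Apply the surveyor's formula: 2A = Σ (x_i·y_{i+1} − x_{i+1}·y_i), indices taken mod 3.
J→K: (7)(-12) − (9)(6) = -138
K→L: (9)(-9) − (0)(-12) = -81
L→J: (0)(6) − (7)(-9) = 63
Σ = -156
Area = |Σ|/2 = 78.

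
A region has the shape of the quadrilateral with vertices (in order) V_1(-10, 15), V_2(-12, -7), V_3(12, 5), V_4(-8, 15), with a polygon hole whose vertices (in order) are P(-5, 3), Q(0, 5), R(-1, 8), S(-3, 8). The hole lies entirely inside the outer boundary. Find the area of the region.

Outer boundary:
V_1→V_2: (-10)(-7) − (-12)(15) = 250
V_2→V_3: (-12)(5) − (12)(-7) = 24
V_3→V_4: (12)(15) − (-8)(5) = 220
V_4→V_1: (-8)(15) − (-10)(15) = 30
Σ = 524
Area = |Σ|/2 = 262.
Hole:
Apply Gauss's area formula: 2A = Σ (x_i·y_{i+1} − x_{i+1}·y_i), indices taken mod 4.
P→Q: (-5)(5) − (0)(3) = -25
Q→R: (0)(8) − (-1)(5) = 5
R→S: (-1)(8) − (-3)(8) = 16
S→P: (-3)(3) − (-5)(8) = 31
Σ = 27
Area = |Σ|/2 = 13.5.
Net area = 262 − 13.5 = 248.5.

248.5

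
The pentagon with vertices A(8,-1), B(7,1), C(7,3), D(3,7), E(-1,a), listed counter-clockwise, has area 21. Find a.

Write out the shoelace sum; only the two edges meeting at E involve a:
2·Area = [(3·a − (-1)·7) + ((-1)·(-1) − 8·a)] + 69
       = -5·a + 77 = 42
⇒ a = 7.

7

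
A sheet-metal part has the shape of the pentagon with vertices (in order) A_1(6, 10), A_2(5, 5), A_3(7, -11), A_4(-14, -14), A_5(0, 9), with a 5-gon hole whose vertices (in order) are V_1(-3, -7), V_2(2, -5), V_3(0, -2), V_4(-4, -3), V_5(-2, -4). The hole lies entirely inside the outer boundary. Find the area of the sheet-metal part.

Outer boundary:
Σ = (-20) + (-90) + (-252) + (-126) + (-54) = -542
Area = |Σ|/2 = 271.
Hole:
Cross-terms: 29, -4, -8, 10, 2  ⇒  Σ = 29
Area = |Σ|/2 = 14.5.
Net area = 271 − 14.5 = 256.5.

256.5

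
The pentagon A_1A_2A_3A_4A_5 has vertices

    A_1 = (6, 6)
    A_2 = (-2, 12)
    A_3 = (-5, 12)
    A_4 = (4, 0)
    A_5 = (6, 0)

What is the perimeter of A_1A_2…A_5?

36

|A_1A_2| = √((-8)² + (6)²) = √100 = 10
|A_2A_3| = √((-3)² + (0)²) = √9 = 3
|A_3A_4| = √((9)² + (-12)²) = √225 = 15
|A_4A_5| = √((2)² + (0)²) = √4 = 2
|A_5A_1| = √((0)² + (6)²) = √36 = 6
Perimeter = 10 + 3 + 15 + 2 + 6 = 36.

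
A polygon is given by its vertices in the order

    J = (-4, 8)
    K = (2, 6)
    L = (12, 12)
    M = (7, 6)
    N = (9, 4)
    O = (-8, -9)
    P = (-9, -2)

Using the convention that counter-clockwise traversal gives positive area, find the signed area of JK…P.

Cross-terms: -40, -48, -12, -26, -49, -65, -80  ⇒  Σ = -320
Signed area = Σ/2 = -160 (negative ⇒ clockwise traversal).

-160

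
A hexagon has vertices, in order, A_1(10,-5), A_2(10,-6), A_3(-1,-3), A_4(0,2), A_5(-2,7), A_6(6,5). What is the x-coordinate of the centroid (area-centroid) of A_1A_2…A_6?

1009/264

Apply the surveyor's formula. First the cross-terms c_i = x_i·y_{i+1} − x_{i+1}·y_i:
  -10, -36, -2, 4, -52, -80  ⇒  2A = -176, A = -88.
Then Σ (x_i + x_{i+1})·c_i = -2018, so x̄ = -2018 / (6·(-88)) = 1009/264.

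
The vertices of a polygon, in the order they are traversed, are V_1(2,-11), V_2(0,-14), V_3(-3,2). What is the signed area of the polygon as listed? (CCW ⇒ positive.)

-20.5

Apply the surveyor's formula: 2A = Σ (x_i·y_{i+1} − x_{i+1}·y_i), indices taken mod 3.
V_1→V_2: (2)(-14) − (0)(-11) = -28
V_2→V_3: (0)(2) − (-3)(-14) = -42
V_3→V_1: (-3)(-11) − (2)(2) = 29
Σ = -41
Signed area = Σ/2 = -20.5 (negative ⇒ clockwise traversal).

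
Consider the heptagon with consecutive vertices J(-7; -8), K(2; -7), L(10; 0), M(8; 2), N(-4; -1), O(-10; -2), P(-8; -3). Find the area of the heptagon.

105

Apply Gauss's area formula: 2A = Σ (x_i·y_{i+1} − x_{i+1}·y_i), indices taken mod 7.
Cross-terms: 65, 70, 20, 0, -2, 14, 43  ⇒  Σ = 210
Area = |Σ|/2 = 105.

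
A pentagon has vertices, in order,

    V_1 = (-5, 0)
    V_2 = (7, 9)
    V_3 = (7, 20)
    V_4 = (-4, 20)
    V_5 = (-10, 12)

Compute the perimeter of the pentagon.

60

|V_1V_2| = √((12)² + (9)²) = √225 = 15
|V_2V_3| = √((0)² + (11)²) = √121 = 11
|V_3V_4| = √((-11)² + (0)²) = √121 = 11
|V_4V_5| = √((-6)² + (-8)²) = √100 = 10
|V_5V_1| = √((5)² + (-12)²) = √169 = 13
Perimeter = 15 + 11 + 11 + 10 + 13 = 60.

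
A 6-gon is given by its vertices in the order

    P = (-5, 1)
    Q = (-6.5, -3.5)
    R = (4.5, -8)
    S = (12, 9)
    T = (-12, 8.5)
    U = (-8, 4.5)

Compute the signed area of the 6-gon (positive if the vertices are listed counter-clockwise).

P→Q: (-5)(-3.5) − (-6.5)(1) = 24
Q→R: (-6.5)(-8) − (4.5)(-3.5) = 67.75
R→S: (4.5)(9) − (12)(-8) = 136.5
S→T: (12)(8.5) − (-12)(9) = 210
T→U: (-12)(4.5) − (-8)(8.5) = 14
U→P: (-8)(1) − (-5)(4.5) = 14.5
Σ = 466.75
Signed area = Σ/2 = 233.375 (positive ⇒ counter-clockwise traversal).

233.375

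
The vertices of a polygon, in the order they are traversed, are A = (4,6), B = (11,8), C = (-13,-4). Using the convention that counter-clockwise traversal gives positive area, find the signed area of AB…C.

Apply the shoelace formula: 2A = Σ (x_i·y_{i+1} − x_{i+1}·y_i), indices taken mod 3.
Σ = (-34) + (60) + (-62) = -36
Signed area = Σ/2 = -18 (negative ⇒ clockwise traversal).

-18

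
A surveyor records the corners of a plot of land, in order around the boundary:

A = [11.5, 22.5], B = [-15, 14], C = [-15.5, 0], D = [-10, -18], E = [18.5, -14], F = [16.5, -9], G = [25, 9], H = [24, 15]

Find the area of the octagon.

Apply the surveyor's formula: 2A = Σ (x_i·y_{i+1} − x_{i+1}·y_i), indices taken mod 8.
Σ = (498.5) + (217) + (279) + (473) + (64.5) + (373.5) + (159) + (367.5) = 2432
Area = |Σ|/2 = 1216.

1216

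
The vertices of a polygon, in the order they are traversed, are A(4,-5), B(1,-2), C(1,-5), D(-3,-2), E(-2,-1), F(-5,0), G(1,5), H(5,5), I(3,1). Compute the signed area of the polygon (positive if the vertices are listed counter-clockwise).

A→B: (4)(-2) − (1)(-5) = -3
B→C: (1)(-5) − (1)(-2) = -3
C→D: (1)(-2) − (-3)(-5) = -17
D→E: (-3)(-1) − (-2)(-2) = -1
E→F: (-2)(0) − (-5)(-1) = -5
F→G: (-5)(5) − (1)(0) = -25
G→H: (1)(5) − (5)(5) = -20
H→I: (5)(1) − (3)(5) = -10
I→A: (3)(-5) − (4)(1) = -19
Σ = -103
Signed area = Σ/2 = -51.5 (negative ⇒ clockwise traversal).

-51.5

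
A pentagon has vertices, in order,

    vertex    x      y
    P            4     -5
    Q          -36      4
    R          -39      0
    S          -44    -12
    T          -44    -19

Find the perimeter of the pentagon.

116

|PQ| = √((-40)² + (9)²) = √1681 = 41
|QR| = √((-3)² + (-4)²) = √25 = 5
|RS| = √((-5)² + (-12)²) = √169 = 13
|ST| = √((0)² + (-7)²) = √49 = 7
|TP| = √((48)² + (14)²) = √2500 = 50
Perimeter = 41 + 5 + 13 + 7 + 50 = 116.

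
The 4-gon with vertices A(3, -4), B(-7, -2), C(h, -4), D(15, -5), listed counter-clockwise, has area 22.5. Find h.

The doubled signed area Σ (x_i y_{i+1} − x_{i+1} y_i) is linear in h.
With h=0 it equals 9; the coefficient of h is -3 (from the two edges through C).
So -3·h + 9 = 2·22.5 = 45 ⇒ h = -12.

-12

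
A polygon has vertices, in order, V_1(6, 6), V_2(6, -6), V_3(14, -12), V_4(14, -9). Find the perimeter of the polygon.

42

|V_1V_2| = √((0)² + (-12)²) = √144 = 12
|V_2V_3| = √((8)² + (-6)²) = √100 = 10
|V_3V_4| = √((0)² + (3)²) = √9 = 3
|V_4V_1| = √((-8)² + (15)²) = √289 = 17
Perimeter = 12 + 10 + 3 + 17 = 42.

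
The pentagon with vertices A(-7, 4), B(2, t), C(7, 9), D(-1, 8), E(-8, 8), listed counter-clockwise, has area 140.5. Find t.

-9

The doubled signed area Σ (x_i y_{i+1} − x_{i+1} y_i) is linear in t.
With t=0 it equals 155; the coefficient of t is -14 (from the two edges through B).
So -14·t + 155 = 2·140.5 = 281 ⇒ t = -9.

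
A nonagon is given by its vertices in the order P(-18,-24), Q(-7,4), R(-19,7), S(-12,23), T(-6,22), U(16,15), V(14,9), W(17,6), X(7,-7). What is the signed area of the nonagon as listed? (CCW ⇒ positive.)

-862

Apply Gauss's area formula: 2A = Σ (x_i·y_{i+1} − x_{i+1}·y_i), indices taken mod 9.
Σ = (-240) + (27) + (-353) + (-126) + (-442) + (-66) + (-69) + (-161) + (-294) = -1724
Signed area = Σ/2 = -862 (negative ⇒ clockwise traversal).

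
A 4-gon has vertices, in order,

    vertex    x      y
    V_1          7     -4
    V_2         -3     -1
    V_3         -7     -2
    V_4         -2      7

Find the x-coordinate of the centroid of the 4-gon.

-103/171

Apply the shoelace (surveyor's) formula. First the cross-terms c_i = x_i·y_{i+1} − x_{i+1}·y_i:
  -19, -1, -53, -41  ⇒  2A = -114, A = -57.
Then Σ (x_i + x_{i+1})·c_i = 206, so x̄ = 206 / (6·(-57)) = -103/171.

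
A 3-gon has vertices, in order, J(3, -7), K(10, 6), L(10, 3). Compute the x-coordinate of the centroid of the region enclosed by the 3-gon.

Apply the surveyor's formula. First the cross-terms c_i = x_i·y_{i+1} − x_{i+1}·y_i:
  88, -30, -79  ⇒  2A = -21, A = -10.5.
Then Σ (x_i + x_{i+1})·c_i = -483, so x̄ = -483 / (6·(-10.5)) = 23/3.

23/3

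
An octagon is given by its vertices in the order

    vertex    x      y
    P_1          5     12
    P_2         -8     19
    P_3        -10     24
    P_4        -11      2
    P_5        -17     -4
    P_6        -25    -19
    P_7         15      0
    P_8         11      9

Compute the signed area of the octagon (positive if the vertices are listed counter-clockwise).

620.5

Σ = (191) + (-2) + (244) + (78) + (223) + (285) + (135) + (87) = 1241
Signed area = Σ/2 = 620.5 (positive ⇒ counter-clockwise traversal).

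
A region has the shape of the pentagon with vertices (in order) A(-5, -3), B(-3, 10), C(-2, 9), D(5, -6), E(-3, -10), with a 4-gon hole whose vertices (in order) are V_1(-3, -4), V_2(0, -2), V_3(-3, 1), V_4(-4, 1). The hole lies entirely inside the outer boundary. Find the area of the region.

94

Outer boundary:
Σ = (-59) + (-7) + (-33) + (-68) + (-41) = -208
Area = |Σ|/2 = 104.
Hole:
Apply the shoelace (surveyor's) formula: 2A = Σ (x_i·y_{i+1} − x_{i+1}·y_i), indices taken mod 4.
Cross-terms: 6, -6, 1, 19  ⇒  Σ = 20
Area = |Σ|/2 = 10.
Net area = 104 − 10 = 94.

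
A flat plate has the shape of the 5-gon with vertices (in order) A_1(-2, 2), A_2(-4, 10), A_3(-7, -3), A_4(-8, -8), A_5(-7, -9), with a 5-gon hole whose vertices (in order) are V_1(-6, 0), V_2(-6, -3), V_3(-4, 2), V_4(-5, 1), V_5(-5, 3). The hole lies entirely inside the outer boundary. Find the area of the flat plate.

Outer boundary:
Apply Gauss's area formula: 2A = Σ (x_i·y_{i+1} − x_{i+1}·y_i), indices taken mod 5.
A_1→A_2: (-2)(10) − (-4)(2) = -12
A_2→A_3: (-4)(-3) − (-7)(10) = 82
A_3→A_4: (-7)(-8) − (-8)(-3) = 32
A_4→A_5: (-8)(-9) − (-7)(-8) = 16
A_5→A_1: (-7)(2) − (-2)(-9) = -32
Σ = 86
Area = |Σ|/2 = 43.
Hole:
Apply Gauss's area formula: 2A = Σ (x_i·y_{i+1} − x_{i+1}·y_i), indices taken mod 5.
Cross-terms: 18, -24, 6, -10, 18  ⇒  Σ = 8
Area = |Σ|/2 = 4.
Net area = 43 − 4 = 39.

39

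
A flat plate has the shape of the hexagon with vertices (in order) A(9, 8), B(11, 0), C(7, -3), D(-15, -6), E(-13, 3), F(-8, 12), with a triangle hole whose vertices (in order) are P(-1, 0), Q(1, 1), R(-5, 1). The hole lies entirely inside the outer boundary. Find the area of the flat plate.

314.5

Outer boundary:
Apply the shoelace (surveyor's) formula: 2A = Σ (x_i·y_{i+1} − x_{i+1}·y_i), indices taken mod 6.
Σ = (-88) + (-33) + (-87) + (-123) + (-132) + (-172) = -635
Area = |Σ|/2 = 317.5.
Hole:
Cross-terms: -1, 6, 1  ⇒  Σ = 6
Area = |Σ|/2 = 3.
Net area = 317.5 − 3 = 314.5.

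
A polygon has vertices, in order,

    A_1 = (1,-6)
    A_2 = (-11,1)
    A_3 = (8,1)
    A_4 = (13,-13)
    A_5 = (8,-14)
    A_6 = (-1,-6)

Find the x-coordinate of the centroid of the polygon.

Apply the shoelace (surveyor's) formula. First the cross-terms c_i = x_i·y_{i+1} − x_{i+1}·y_i:
  -65, -19, -117, -78, -62, 12  ⇒  2A = -329, A = -164.5.
Then Σ (x_i + x_{i+1})·c_i = -3822, so x̄ = -3822 / (6·(-164.5)) = 182/47.

182/47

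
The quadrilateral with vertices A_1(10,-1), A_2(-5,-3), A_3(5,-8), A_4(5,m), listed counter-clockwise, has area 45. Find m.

Write out the shoelace sum; only the two edges meeting at A_4 involve m:
2·Area = [(5·m − 5·(-8)) + (5·(-1) − 10·m)] + 20
       = -5·m + 55 = 90
⇒ m = -7.

-7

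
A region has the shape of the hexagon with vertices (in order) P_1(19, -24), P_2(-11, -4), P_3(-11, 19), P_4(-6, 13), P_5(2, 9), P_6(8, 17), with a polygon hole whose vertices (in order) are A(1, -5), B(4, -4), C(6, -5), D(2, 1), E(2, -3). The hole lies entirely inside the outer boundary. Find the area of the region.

617

Outer boundary:
Apply the shoelace formula: 2A = Σ (x_i·y_{i+1} − x_{i+1}·y_i), indices taken mod 6.
P_1→P_2: (19)(-4) − (-11)(-24) = -340
P_2→P_3: (-11)(19) − (-11)(-4) = -253
P_3→P_4: (-11)(13) − (-6)(19) = -29
P_4→P_5: (-6)(9) − (2)(13) = -80
P_5→P_6: (2)(17) − (8)(9) = -38
P_6→P_1: (8)(-24) − (19)(17) = -515
Σ = -1255
Area = |Σ|/2 = 627.5.
Hole:
Apply the surveyor's formula: 2A = Σ (x_i·y_{i+1} − x_{i+1}·y_i), indices taken mod 5.
Σ = (16) + (4) + (16) + (-8) + (-7) = 21
Area = |Σ|/2 = 10.5.
Net area = 627.5 − 10.5 = 617.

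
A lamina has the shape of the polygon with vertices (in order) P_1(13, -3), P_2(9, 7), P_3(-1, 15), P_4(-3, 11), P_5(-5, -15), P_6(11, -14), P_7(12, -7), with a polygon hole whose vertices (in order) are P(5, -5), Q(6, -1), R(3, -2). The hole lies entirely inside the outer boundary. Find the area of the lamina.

382

Outer boundary:
Apply Gauss's area formula: 2A = Σ (x_i·y_{i+1} − x_{i+1}·y_i), indices taken mod 7.
P_1→P_2: (13)(7) − (9)(-3) = 118
P_2→P_3: (9)(15) − (-1)(7) = 142
P_3→P_4: (-1)(11) − (-3)(15) = 34
P_4→P_5: (-3)(-15) − (-5)(11) = 100
P_5→P_6: (-5)(-14) − (11)(-15) = 235
P_6→P_7: (11)(-7) − (12)(-14) = 91
P_7→P_1: (12)(-3) − (13)(-7) = 55
Σ = 775
Area = |Σ|/2 = 387.5.
Hole:
Apply the surveyor's formula: 2A = Σ (x_i·y_{i+1} − x_{i+1}·y_i), indices taken mod 3.
Cross-terms: 25, -9, -5  ⇒  Σ = 11
Area = |Σ|/2 = 5.5.
Net area = 387.5 − 5.5 = 382.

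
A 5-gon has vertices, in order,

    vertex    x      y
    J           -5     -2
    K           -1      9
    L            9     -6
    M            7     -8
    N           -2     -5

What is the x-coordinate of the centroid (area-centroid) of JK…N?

Apply Gauss's area formula. First the cross-terms c_i = x_i·y_{i+1} − x_{i+1}·y_i:
  -47, -75, -30, -51, -21  ⇒  2A = -224, A = -112.
Then Σ (x_i + x_{i+1})·c_i = -906, so x̄ = -906 / (6·(-112)) = 151/112.

151/112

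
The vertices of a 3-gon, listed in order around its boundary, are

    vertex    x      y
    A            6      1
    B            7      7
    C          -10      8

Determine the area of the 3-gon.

51.5

Σ = (35) + (126) + (-58) = 103
Area = |Σ|/2 = 51.5.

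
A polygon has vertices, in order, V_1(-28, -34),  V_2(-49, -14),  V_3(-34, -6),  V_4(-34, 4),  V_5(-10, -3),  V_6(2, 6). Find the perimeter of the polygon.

146

|V_1V_2| = √((-21)² + (20)²) = √841 = 29
|V_2V_3| = √((15)² + (8)²) = √289 = 17
|V_3V_4| = √((0)² + (10)²) = √100 = 10
|V_4V_5| = √((24)² + (-7)²) = √625 = 25
|V_5V_6| = √((12)² + (9)²) = √225 = 15
|V_6V_1| = √((-30)² + (-40)²) = √2500 = 50
Perimeter = 29 + 17 + 10 + 25 + 15 + 50 = 146.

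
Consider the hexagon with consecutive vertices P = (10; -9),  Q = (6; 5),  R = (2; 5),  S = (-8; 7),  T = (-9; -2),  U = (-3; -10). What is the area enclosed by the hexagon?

234

Apply the surveyor's formula: 2A = Σ (x_i·y_{i+1} − x_{i+1}·y_i), indices taken mod 6.
Σ = (104) + (20) + (54) + (79) + (84) + (127) = 468
Area = |Σ|/2 = 234.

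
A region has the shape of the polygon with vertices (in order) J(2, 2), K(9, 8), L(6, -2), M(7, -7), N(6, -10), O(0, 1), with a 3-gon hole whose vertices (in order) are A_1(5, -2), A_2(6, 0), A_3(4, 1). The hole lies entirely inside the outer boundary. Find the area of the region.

57.5

Outer boundary:
Apply the shoelace (surveyor's) formula: 2A = Σ (x_i·y_{i+1} − x_{i+1}·y_i), indices taken mod 6.
Cross-terms: -2, -66, -28, -28, 6, -2  ⇒  Σ = -120
Area = |Σ|/2 = 60.
Hole:
Apply Gauss's area formula: 2A = Σ (x_i·y_{i+1} − x_{i+1}·y_i), indices taken mod 3.
Σ = (12) + (6) + (-13) = 5
Area = |Σ|/2 = 2.5.
Net area = 60 − 2.5 = 57.5.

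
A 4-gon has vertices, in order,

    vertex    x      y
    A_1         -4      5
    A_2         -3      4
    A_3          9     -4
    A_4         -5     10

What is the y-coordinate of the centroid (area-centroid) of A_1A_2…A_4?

Apply the shoelace (surveyor's) formula. First the cross-terms c_i = x_i·y_{i+1} − x_{i+1}·y_i:
  -1, -24, 70, 15  ⇒  2A = 60, A = 30.
Then Σ (y_i + y_{i+1})·c_i = 636, so ȳ = 636 / (6·30) = 53/15.

53/15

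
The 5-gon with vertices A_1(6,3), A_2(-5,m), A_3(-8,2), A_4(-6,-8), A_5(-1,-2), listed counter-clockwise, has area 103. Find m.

8

The doubled signed area Σ (x_i y_{i+1} − x_{i+1} y_i) is linear in m.
With m=0 it equals 94; the coefficient of m is 14 (from the two edges through A_2).
So 14·m + 94 = 2·103 = 206 ⇒ m = 8.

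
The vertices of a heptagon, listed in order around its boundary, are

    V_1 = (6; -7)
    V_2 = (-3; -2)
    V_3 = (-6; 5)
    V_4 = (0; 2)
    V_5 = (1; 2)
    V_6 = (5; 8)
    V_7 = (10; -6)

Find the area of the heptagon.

Σ = (-33) + (-27) + (-12) + (-2) + (-2) + (-110) + (-34) = -220
Area = |Σ|/2 = 110.

110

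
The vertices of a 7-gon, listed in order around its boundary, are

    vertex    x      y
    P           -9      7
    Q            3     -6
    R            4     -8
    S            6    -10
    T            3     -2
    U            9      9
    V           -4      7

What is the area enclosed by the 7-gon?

119

Σ = (33) + (0) + (8) + (18) + (45) + (99) + (35) = 238
Area = |Σ|/2 = 119.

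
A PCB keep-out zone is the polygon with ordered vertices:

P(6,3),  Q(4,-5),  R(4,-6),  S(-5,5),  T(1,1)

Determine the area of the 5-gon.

34.5

Apply the shoelace formula: 2A = Σ (x_i·y_{i+1} − x_{i+1}·y_i), indices taken mod 5.
P→Q: (6)(-5) − (4)(3) = -42
Q→R: (4)(-6) − (4)(-5) = -4
R→S: (4)(5) − (-5)(-6) = -10
S→T: (-5)(1) − (1)(5) = -10
T→P: (1)(3) − (6)(1) = -3
Σ = -69
Area = |Σ|/2 = 34.5.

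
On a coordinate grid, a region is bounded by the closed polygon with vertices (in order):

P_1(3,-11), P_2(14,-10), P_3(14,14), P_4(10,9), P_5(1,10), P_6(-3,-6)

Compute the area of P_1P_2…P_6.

Apply Gauss's area formula: 2A = Σ (x_i·y_{i+1} − x_{i+1}·y_i), indices taken mod 6.
Cross-terms: 124, 336, -14, 91, 24, 51  ⇒  Σ = 612
Area = |Σ|/2 = 306.

306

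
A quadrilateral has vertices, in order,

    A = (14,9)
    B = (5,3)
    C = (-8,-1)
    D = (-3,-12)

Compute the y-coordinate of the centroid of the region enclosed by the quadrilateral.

Apply the surveyor's formula. First the cross-terms c_i = x_i·y_{i+1} − x_{i+1}·y_i:
  -3, 19, 93, 141  ⇒  2A = 250, A = 125.
Then Σ (y_i + y_{i+1})·c_i = -1630, so ȳ = -1630 / (6·125) = -163/75.

-163/75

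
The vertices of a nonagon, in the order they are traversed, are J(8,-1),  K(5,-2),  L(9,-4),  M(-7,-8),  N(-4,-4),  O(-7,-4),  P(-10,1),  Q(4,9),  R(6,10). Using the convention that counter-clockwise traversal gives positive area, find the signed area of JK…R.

-185

Σ = (-11) + (-2) + (-100) + (-4) + (-12) + (-47) + (-94) + (-14) + (-86) = -370
Signed area = Σ/2 = -185 (negative ⇒ clockwise traversal).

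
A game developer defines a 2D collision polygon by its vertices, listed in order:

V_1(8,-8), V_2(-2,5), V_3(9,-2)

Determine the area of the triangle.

Apply Gauss's area formula: 2A = Σ (x_i·y_{i+1} − x_{i+1}·y_i), indices taken mod 3.
Σ = (24) + (-41) + (-56) = -73
Area = |Σ|/2 = 36.5.

36.5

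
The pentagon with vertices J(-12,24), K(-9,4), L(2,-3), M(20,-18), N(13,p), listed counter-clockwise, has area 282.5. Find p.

-6

The doubled signed area Σ (x_i y_{i+1} − x_{i+1} y_i) is linear in p.
With p=0 it equals 757; the coefficient of p is 32 (from the two edges through N).
So 32·p + 757 = 2·282.5 = 565 ⇒ p = -6.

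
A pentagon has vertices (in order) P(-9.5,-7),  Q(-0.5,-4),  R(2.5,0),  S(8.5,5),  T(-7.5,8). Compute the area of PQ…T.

Apply the shoelace formula: 2A = Σ (x_i·y_{i+1} − x_{i+1}·y_i), indices taken mod 5.
Σ = (34.5) + (10) + (12.5) + (105.5) + (128.5) = 291
Area = |Σ|/2 = 145.5.

145.5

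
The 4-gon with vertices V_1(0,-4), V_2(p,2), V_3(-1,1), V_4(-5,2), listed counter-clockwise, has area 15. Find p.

1

Write out the shoelace sum; only the two edges meeting at V_2 involve p:
2·Area = [(0·2 − p·(-4)) + (p·1 − (-1)·2)] + 23
       = 5·p + 25 = 30
⇒ p = 1.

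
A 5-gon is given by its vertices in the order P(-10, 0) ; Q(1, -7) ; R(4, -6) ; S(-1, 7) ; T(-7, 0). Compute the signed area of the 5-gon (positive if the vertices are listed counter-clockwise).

Apply Gauss's area formula: 2A = Σ (x_i·y_{i+1} − x_{i+1}·y_i), indices taken mod 5.
P→Q: (-10)(-7) − (1)(0) = 70
Q→R: (1)(-6) − (4)(-7) = 22
R→S: (4)(7) − (-1)(-6) = 22
S→T: (-1)(0) − (-7)(7) = 49
T→P: (-7)(0) − (-10)(0) = 0
Σ = 163
Signed area = Σ/2 = 81.5 (positive ⇒ counter-clockwise traversal).

81.5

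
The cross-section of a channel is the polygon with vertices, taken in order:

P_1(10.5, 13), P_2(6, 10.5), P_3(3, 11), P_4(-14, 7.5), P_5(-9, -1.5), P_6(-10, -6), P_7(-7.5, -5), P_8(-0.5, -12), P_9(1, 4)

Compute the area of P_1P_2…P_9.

222.125

Σ = (32.25) + (34.5) + (176.5) + (88.5) + (39) + (5) + (87.5) + (10) + (-29) = 444.25
Area = |Σ|/2 = 222.125.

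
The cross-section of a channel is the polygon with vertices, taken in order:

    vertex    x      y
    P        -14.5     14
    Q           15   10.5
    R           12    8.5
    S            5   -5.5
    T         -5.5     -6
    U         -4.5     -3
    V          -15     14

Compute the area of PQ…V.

327.5

Apply Gauss's area formula: 2A = Σ (x_i·y_{i+1} − x_{i+1}·y_i), indices taken mod 7.
P→Q: (-14.5)(10.5) − (15)(14) = -362.25
Q→R: (15)(8.5) − (12)(10.5) = 1.5
R→S: (12)(-5.5) − (5)(8.5) = -108.5
S→T: (5)(-6) − (-5.5)(-5.5) = -60.25
T→U: (-5.5)(-3) − (-4.5)(-6) = -10.5
U→V: (-4.5)(14) − (-15)(-3) = -108
V→P: (-15)(14) − (-14.5)(14) = -7
Σ = -655
Area = |Σ|/2 = 327.5.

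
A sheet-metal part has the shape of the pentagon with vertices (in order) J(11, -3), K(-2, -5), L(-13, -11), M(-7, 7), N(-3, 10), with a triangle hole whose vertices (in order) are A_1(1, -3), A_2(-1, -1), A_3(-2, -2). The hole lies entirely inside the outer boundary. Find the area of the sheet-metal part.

Outer boundary:
Apply the surveyor's formula: 2A = Σ (x_i·y_{i+1} − x_{i+1}·y_i), indices taken mod 5.
Σ = (-61) + (-43) + (-168) + (-49) + (-101) = -422
Area = |Σ|/2 = 211.
Hole:
Apply Gauss's area formula: 2A = Σ (x_i·y_{i+1} − x_{i+1}·y_i), indices taken mod 3.
A_1→A_2: (1)(-1) − (-1)(-3) = -4
A_2→A_3: (-1)(-2) − (-2)(-1) = 0
A_3→A_1: (-2)(-3) − (1)(-2) = 8
Σ = 4
Area = |Σ|/2 = 2.
Net area = 211 − 2 = 209.

209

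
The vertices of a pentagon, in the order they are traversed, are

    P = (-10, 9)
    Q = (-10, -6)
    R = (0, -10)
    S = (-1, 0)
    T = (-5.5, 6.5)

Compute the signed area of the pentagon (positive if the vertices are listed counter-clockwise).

124.5

Apply the shoelace formula: 2A = Σ (x_i·y_{i+1} − x_{i+1}·y_i), indices taken mod 5.
Cross-terms: 150, 100, -10, -6.5, 15.5  ⇒  Σ = 249
Signed area = Σ/2 = 124.5 (positive ⇒ counter-clockwise traversal).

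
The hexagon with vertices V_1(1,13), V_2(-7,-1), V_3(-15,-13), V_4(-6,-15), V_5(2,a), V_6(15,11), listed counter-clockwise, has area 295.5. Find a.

The doubled signed area Σ (x_i y_{i+1} − x_{i+1} y_i) is linear in a.
With a=0 it equals 549; the coefficient of a is -21 (from the two edges through V_5).
So -21·a + 549 = 2·295.5 = 591 ⇒ a = -2.

-2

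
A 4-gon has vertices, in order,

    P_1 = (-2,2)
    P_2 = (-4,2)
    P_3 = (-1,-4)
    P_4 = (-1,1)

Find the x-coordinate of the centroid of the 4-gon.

-104/51

Apply the shoelace (surveyor's) formula. First the cross-terms c_i = x_i·y_{i+1} − x_{i+1}·y_i:
  4, 18, -5, 0  ⇒  2A = 17, A = 8.5.
Then Σ (x_i + x_{i+1})·c_i = -104, so x̄ = -104 / (6·8.5) = -104/51.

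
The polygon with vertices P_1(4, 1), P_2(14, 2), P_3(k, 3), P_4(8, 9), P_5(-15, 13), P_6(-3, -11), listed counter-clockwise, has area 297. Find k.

14

The doubled signed area Σ (x_i y_{i+1} − x_{i+1} y_i) is linear in k.
With k=0 it equals 496; the coefficient of k is 7 (from the two edges through P_3).
So 7·k + 496 = 2·297 = 594 ⇒ k = 14.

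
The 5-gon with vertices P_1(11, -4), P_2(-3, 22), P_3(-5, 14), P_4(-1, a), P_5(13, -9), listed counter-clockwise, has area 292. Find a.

Write out the shoelace sum; only the two edges meeting at P_4 involve a:
2·Area = [((-5)·a − (-1)·14) + ((-1)·(-9) − 13·a)] + 345
       = -18·a + 368 = 584
⇒ a = -12.

-12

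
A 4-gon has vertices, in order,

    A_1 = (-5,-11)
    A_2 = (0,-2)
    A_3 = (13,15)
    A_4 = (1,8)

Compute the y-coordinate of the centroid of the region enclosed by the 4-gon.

Apply the shoelace formula. First the cross-terms c_i = x_i·y_{i+1} − x_{i+1}·y_i:
  10, 26, 89, 29  ⇒  2A = 154, A = 77.
Then Σ (y_i + y_{i+1})·c_i = 2168, so ȳ = 2168 / (6·77) = 1084/231.

1084/231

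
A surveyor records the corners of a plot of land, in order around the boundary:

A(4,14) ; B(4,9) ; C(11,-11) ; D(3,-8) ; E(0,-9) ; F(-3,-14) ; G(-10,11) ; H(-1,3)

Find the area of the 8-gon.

Apply the shoelace (surveyor's) formula: 2A = Σ (x_i·y_{i+1} − x_{i+1}·y_i), indices taken mod 8.
A→B: (4)(9) − (4)(14) = -20
B→C: (4)(-11) − (11)(9) = -143
C→D: (11)(-8) − (3)(-11) = -55
D→E: (3)(-9) − (0)(-8) = -27
E→F: (0)(-14) − (-3)(-9) = -27
F→G: (-3)(11) − (-10)(-14) = -173
G→H: (-10)(3) − (-1)(11) = -19
H→A: (-1)(14) − (4)(3) = -26
Σ = -490
Area = |Σ|/2 = 245.

245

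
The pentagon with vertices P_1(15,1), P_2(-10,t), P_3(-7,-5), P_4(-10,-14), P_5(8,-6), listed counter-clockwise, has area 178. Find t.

-1

Write out the shoelace sum; only the two edges meeting at P_2 involve t:
2·Area = [(15·t − (-10)·1) + ((-10)·(-5) − (-7)·t)] + 318
       = 22·t + 378 = 356
⇒ t = -1.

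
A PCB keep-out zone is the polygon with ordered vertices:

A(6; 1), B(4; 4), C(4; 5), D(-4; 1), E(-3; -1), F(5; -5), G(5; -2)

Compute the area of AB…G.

53.5

Apply the shoelace formula: 2A = Σ (x_i·y_{i+1} − x_{i+1}·y_i), indices taken mod 7.
A→B: (6)(4) − (4)(1) = 20
B→C: (4)(5) − (4)(4) = 4
C→D: (4)(1) − (-4)(5) = 24
D→E: (-4)(-1) − (-3)(1) = 7
E→F: (-3)(-5) − (5)(-1) = 20
F→G: (5)(-2) − (5)(-5) = 15
G→A: (5)(1) − (6)(-2) = 17
Σ = 107
Area = |Σ|/2 = 53.5.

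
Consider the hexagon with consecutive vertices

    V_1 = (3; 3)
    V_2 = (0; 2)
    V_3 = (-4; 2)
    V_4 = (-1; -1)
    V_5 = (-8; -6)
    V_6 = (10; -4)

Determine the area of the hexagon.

76

Cross-terms: 6, 8, 6, -2, 92, 42  ⇒  Σ = 152
Area = |Σ|/2 = 76.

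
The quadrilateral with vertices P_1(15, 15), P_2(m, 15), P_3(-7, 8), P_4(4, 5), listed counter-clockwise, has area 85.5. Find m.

11

Write out the shoelace sum; only the two edges meeting at P_2 involve m:
2·Area = [(15·15 − m·15) + (m·8 − (-7)·15)] + -82
       = -7·m + 248 = 171
⇒ m = 11.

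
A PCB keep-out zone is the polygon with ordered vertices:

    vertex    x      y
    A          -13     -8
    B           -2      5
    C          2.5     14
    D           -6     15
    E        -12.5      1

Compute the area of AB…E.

147.25

Apply Gauss's area formula: 2A = Σ (x_i·y_{i+1} − x_{i+1}·y_i), indices taken mod 5.
A→B: (-13)(5) − (-2)(-8) = -81
B→C: (-2)(14) − (2.5)(5) = -40.5
C→D: (2.5)(15) − (-6)(14) = 121.5
D→E: (-6)(1) − (-12.5)(15) = 181.5
E→A: (-12.5)(-8) − (-13)(1) = 113
Σ = 294.5
Area = |Σ|/2 = 147.25.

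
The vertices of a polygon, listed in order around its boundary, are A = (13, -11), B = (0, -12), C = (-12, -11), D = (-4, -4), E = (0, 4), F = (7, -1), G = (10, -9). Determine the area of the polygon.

Apply the shoelace (surveyor's) formula: 2A = Σ (x_i·y_{i+1} − x_{i+1}·y_i), indices taken mod 7.
Σ = (-156) + (-144) + (4) + (-16) + (-28) + (-53) + (7) = -386
Area = |Σ|/2 = 193.

193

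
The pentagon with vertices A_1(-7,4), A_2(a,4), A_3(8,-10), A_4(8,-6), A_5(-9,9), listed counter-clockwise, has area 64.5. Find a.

Write out the shoelace sum; only the two edges meeting at A_2 involve a:
2·Area = [((-7)·4 − a·4) + (a·(-10) − 8·4)] + 77
       = -14·a + 17 = 129
⇒ a = -8.

-8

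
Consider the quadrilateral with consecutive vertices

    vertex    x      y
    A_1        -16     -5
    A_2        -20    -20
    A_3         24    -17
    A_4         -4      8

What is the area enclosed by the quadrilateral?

Σ = (220) + (820) + (124) + (148) = 1312
Area = |Σ|/2 = 656.

656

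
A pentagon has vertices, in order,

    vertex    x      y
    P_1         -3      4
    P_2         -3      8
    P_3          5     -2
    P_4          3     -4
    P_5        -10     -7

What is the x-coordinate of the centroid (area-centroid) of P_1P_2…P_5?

-556/273

Apply the surveyor's formula. First the cross-terms c_i = x_i·y_{i+1} − x_{i+1}·y_i:
  -12, -34, -14, -61, -61  ⇒  2A = -182, A = -91.
Then Σ (x_i + x_{i+1})·c_i = 1112, so x̄ = 1112 / (6·(-91)) = -556/273.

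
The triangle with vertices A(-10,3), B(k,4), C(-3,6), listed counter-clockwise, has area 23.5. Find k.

8

Write out the shoelace sum; only the two edges meeting at B involve k:
2·Area = [((-10)·4 − k·3) + (k·6 − (-3)·4)] + 51
       = 3·k + 23 = 47
⇒ k = 8.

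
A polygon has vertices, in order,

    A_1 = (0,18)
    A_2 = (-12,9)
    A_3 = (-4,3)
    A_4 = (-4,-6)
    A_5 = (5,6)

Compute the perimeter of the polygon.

|A_1A_2| = √((-12)² + (-9)²) = √225 = 15
|A_2A_3| = √((8)² + (-6)²) = √100 = 10
|A_3A_4| = √((0)² + (-9)²) = √81 = 9
|A_4A_5| = √((9)² + (12)²) = √225 = 15
|A_5A_1| = √((-5)² + (12)²) = √169 = 13
Perimeter = 15 + 10 + 9 + 15 + 13 = 62.

62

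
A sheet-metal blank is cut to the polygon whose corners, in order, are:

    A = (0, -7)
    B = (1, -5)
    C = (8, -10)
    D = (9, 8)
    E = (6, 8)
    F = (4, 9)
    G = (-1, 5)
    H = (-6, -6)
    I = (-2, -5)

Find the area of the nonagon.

167

Apply Gauss's area formula: 2A = Σ (x_i·y_{i+1} − x_{i+1}·y_i), indices taken mod 9.
Σ = (7) + (30) + (154) + (24) + (22) + (29) + (36) + (18) + (14) = 334
Area = |Σ|/2 = 167.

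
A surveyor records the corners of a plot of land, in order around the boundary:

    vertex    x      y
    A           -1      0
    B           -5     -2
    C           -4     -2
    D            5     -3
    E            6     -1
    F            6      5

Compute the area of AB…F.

Apply Gauss's area formula: 2A = Σ (x_i·y_{i+1} − x_{i+1}·y_i), indices taken mod 6.
A→B: (-1)(-2) − (-5)(0) = 2
B→C: (-5)(-2) − (-4)(-2) = 2
C→D: (-4)(-3) − (5)(-2) = 22
D→E: (5)(-1) − (6)(-3) = 13
E→F: (6)(5) − (6)(-1) = 36
F→A: (6)(0) − (-1)(5) = 5
Σ = 80
Area = |Σ|/2 = 40.

40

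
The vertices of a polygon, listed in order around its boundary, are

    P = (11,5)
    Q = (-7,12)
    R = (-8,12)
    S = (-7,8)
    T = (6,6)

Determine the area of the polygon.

Apply the shoelace formula: 2A = Σ (x_i·y_{i+1} − x_{i+1}·y_i), indices taken mod 5.
Cross-terms: 167, 12, 20, -90, -36  ⇒  Σ = 73
Area = |Σ|/2 = 36.5.

36.5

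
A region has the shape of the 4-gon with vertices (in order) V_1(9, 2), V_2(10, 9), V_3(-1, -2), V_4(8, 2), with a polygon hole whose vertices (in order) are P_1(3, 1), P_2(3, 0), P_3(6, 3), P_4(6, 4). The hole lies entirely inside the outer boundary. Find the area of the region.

Outer boundary:
Apply the shoelace (surveyor's) formula: 2A = Σ (x_i·y_{i+1} − x_{i+1}·y_i), indices taken mod 4.
Σ = (61) + (-11) + (14) + (-2) = 62
Area = |Σ|/2 = 31.
Hole:
Apply the surveyor's formula: 2A = Σ (x_i·y_{i+1} − x_{i+1}·y_i), indices taken mod 4.
Cross-terms: -3, 9, 6, -6  ⇒  Σ = 6
Area = |Σ|/2 = 3.
Net area = 31 − 3 = 28.

28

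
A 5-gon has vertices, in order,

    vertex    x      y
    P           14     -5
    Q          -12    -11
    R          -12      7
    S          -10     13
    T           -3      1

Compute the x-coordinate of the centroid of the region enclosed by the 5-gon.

-349/81

Apply Gauss's area formula. First the cross-terms c_i = x_i·y_{i+1} − x_{i+1}·y_i:
  -214, -216, -86, 29, 1  ⇒  2A = -486, A = -243.
Then Σ (x_i + x_{i+1})·c_i = 6282, so x̄ = 6282 / (6·(-243)) = -349/81.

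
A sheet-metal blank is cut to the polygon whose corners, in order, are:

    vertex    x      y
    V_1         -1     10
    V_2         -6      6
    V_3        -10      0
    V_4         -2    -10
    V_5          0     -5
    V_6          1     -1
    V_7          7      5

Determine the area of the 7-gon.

158

Apply the shoelace formula: 2A = Σ (x_i·y_{i+1} − x_{i+1}·y_i), indices taken mod 7.
V_1→V_2: (-1)(6) − (-6)(10) = 54
V_2→V_3: (-6)(0) − (-10)(6) = 60
V_3→V_4: (-10)(-10) − (-2)(0) = 100
V_4→V_5: (-2)(-5) − (0)(-10) = 10
V_5→V_6: (0)(-1) − (1)(-5) = 5
V_6→V_7: (1)(5) − (7)(-1) = 12
V_7→V_1: (7)(10) − (-1)(5) = 75
Σ = 316
Area = |Σ|/2 = 158.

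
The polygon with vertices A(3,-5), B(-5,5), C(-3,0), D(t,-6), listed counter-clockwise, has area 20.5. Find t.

Write out the shoelace sum; only the two edges meeting at D involve t:
2·Area = [((-3)·(-6) − t·0) + (t·(-5) − 3·(-6))] + 5
       = -5·t + 41 = 41
⇒ t = 0.

0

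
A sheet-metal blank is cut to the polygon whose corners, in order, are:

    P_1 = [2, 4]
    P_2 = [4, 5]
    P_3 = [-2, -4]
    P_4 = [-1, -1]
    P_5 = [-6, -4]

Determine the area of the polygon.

16

Apply the shoelace (surveyor's) formula: 2A = Σ (x_i·y_{i+1} − x_{i+1}·y_i), indices taken mod 5.
Σ = (-6) + (-6) + (-2) + (-2) + (-16) = -32
Area = |Σ|/2 = 16.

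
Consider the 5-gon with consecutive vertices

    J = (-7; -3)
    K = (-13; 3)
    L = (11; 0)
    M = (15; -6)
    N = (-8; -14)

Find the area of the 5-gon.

245.5

Apply the surveyor's formula: 2A = Σ (x_i·y_{i+1} − x_{i+1}·y_i), indices taken mod 5.
Σ = (-60) + (-33) + (-66) + (-258) + (-74) = -491
Area = |Σ|/2 = 245.5.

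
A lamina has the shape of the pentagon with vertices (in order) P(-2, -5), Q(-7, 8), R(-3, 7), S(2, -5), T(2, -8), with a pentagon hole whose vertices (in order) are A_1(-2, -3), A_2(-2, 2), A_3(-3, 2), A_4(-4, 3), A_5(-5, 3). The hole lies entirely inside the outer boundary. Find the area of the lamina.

46

Outer boundary:
Apply Gauss's area formula: 2A = Σ (x_i·y_{i+1} − x_{i+1}·y_i), indices taken mod 5.
Σ = (-51) + (-25) + (1) + (-6) + (-26) = -107
Area = |Σ|/2 = 53.5.
Hole:
Apply the shoelace (surveyor's) formula: 2A = Σ (x_i·y_{i+1} − x_{i+1}·y_i), indices taken mod 5.
Σ = (-10) + (2) + (-1) + (3) + (21) = 15
Area = |Σ|/2 = 7.5.
Net area = 53.5 − 7.5 = 46.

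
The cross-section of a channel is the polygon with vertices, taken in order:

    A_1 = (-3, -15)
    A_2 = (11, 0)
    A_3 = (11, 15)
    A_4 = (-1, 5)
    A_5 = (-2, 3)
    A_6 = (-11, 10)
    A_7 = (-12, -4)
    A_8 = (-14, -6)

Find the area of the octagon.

396

Apply the surveyor's formula: 2A = Σ (x_i·y_{i+1} − x_{i+1}·y_i), indices taken mod 8.
Σ = (165) + (165) + (70) + (7) + (13) + (164) + (16) + (192) = 792
Area = |Σ|/2 = 396.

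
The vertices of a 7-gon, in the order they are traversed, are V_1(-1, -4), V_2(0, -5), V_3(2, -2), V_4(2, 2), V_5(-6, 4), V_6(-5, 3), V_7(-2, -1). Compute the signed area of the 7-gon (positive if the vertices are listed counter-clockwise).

31.5

V_1→V_2: (-1)(-5) − (0)(-4) = 5
V_2→V_3: (0)(-2) − (2)(-5) = 10
V_3→V_4: (2)(2) − (2)(-2) = 8
V_4→V_5: (2)(4) − (-6)(2) = 20
V_5→V_6: (-6)(3) − (-5)(4) = 2
V_6→V_7: (-5)(-1) − (-2)(3) = 11
V_7→V_1: (-2)(-4) − (-1)(-1) = 7
Σ = 63
Signed area = Σ/2 = 31.5 (positive ⇒ counter-clockwise traversal).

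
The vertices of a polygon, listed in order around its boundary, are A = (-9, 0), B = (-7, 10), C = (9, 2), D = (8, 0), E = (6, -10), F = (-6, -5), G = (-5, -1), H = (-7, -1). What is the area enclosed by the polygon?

205

Apply the shoelace formula: 2A = Σ (x_i·y_{i+1} − x_{i+1}·y_i), indices taken mod 8.
Σ = (-90) + (-104) + (-16) + (-80) + (-90) + (-19) + (-2) + (-9) = -410
Area = |Σ|/2 = 205.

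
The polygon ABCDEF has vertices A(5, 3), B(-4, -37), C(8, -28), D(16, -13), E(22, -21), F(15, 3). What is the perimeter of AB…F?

118

|AB| = √((-9)² + (-40)²) = √1681 = 41
|BC| = √((12)² + (9)²) = √225 = 15
|CD| = √((8)² + (15)²) = √289 = 17
|DE| = √((6)² + (-8)²) = √100 = 10
|EF| = √((-7)² + (24)²) = √625 = 25
|FA| = √((-10)² + (0)²) = √100 = 10
Perimeter = 41 + 15 + 17 + 10 + 25 + 10 = 118.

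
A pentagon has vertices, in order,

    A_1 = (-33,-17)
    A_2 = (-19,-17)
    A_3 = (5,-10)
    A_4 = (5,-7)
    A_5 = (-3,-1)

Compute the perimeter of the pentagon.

|A_1A_2| = √((14)² + (0)²) = √196 = 14
|A_2A_3| = √((24)² + (7)²) = √625 = 25
|A_3A_4| = √((0)² + (3)²) = √9 = 3
|A_4A_5| = √((-8)² + (6)²) = √100 = 10
|A_5A_1| = √((-30)² + (-16)²) = √1156 = 34
Perimeter = 14 + 25 + 3 + 10 + 34 = 86.

86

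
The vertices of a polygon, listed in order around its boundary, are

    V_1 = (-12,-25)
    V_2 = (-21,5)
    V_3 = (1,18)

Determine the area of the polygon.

Apply Gauss's area formula: 2A = Σ (x_i·y_{i+1} − x_{i+1}·y_i), indices taken mod 3.
Σ = (-585) + (-383) + (191) = -777
Area = |Σ|/2 = 388.5.

388.5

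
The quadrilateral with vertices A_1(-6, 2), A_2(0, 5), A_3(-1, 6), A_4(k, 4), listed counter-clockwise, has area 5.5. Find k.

The doubled signed area Σ (x_i y_{i+1} − x_{i+1} y_i) is linear in k.
With k=0 it equals -5; the coefficient of k is -4 (from the two edges through A_4).
So -4·k + -5 = 2·5.5 = 11 ⇒ k = -4.

-4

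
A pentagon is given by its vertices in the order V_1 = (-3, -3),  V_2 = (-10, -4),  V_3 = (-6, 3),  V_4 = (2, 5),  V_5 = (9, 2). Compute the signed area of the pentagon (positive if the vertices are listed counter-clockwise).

Apply the shoelace formula: 2A = Σ (x_i·y_{i+1} − x_{i+1}·y_i), indices taken mod 5.
V_1→V_2: (-3)(-4) − (-10)(-3) = -18
V_2→V_3: (-10)(3) − (-6)(-4) = -54
V_3→V_4: (-6)(5) − (2)(3) = -36
V_4→V_5: (2)(2) − (9)(5) = -41
V_5→V_1: (9)(-3) − (-3)(2) = -21
Σ = -170
Signed area = Σ/2 = -85 (negative ⇒ clockwise traversal).

-85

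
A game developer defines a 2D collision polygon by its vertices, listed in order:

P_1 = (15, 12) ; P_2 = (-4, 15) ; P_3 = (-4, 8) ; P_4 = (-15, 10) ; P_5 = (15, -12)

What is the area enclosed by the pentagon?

385.5

Σ = (273) + (28) + (80) + (30) + (360) = 771
Area = |Σ|/2 = 385.5.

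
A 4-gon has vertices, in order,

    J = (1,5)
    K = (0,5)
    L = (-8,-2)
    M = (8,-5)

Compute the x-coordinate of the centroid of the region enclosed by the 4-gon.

15/73

Apply the shoelace (surveyor's) formula. First the cross-terms c_i = x_i·y_{i+1} − x_{i+1}·y_i:
  5, 40, 56, 45  ⇒  2A = 146, A = 73.
Then Σ (x_i + x_{i+1})·c_i = 90, so x̄ = 90 / (6·73) = 15/73.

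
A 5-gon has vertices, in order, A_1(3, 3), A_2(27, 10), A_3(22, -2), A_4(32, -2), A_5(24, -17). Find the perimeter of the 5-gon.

94

|A_1A_2| = √((24)² + (7)²) = √625 = 25
|A_2A_3| = √((-5)² + (-12)²) = √169 = 13
|A_3A_4| = √((10)² + (0)²) = √100 = 10
|A_4A_5| = √((-8)² + (-15)²) = √289 = 17
|A_5A_1| = √((-21)² + (20)²) = √841 = 29
Perimeter = 25 + 13 + 10 + 17 + 29 = 94.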